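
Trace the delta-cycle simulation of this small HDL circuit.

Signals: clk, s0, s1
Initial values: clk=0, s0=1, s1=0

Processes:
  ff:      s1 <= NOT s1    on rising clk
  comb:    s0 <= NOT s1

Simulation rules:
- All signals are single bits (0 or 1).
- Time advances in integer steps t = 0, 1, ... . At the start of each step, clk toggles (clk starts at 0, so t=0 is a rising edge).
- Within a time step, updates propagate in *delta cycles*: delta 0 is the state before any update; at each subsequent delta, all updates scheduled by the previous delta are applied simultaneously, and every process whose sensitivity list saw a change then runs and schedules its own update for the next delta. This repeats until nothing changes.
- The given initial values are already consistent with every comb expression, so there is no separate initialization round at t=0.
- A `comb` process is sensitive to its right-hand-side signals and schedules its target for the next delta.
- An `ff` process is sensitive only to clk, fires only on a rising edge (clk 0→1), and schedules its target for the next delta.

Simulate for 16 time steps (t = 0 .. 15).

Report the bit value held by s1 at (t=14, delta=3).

0

t=0 Δ0: clk=0 s1=0 s0=1
  Δ1: clk:0→1
  Δ2: s1:0→1
  Δ3: s0:1→0
  (3Δ to stable)
t=1 Δ0: clk=1 s1=1 s0=0
  Δ1: clk:1→0
  (1Δ to stable)
t=2 Δ0: clk=0 s1=1 s0=0
  Δ1: clk:0→1
  Δ2: s1:1→0
  Δ3: s0:0→1
  (3Δ to stable)
t=3 Δ0: clk=1 s1=0 s0=1
  Δ1: clk:1→0
  (1Δ to stable)
t=4 Δ0: clk=0 s1=0 s0=1
  Δ1: clk:0→1
  Δ2: s1:0→1
  Δ3: s0:1→0
  (3Δ to stable)
t=5 Δ0: clk=1 s1=1 s0=0
  Δ1: clk:1→0
  (1Δ to stable)
t=6 Δ0: clk=0 s1=1 s0=0
  Δ1: clk:0→1
  Δ2: s1:1→0
  Δ3: s0:0→1
  (3Δ to stable)
t=7 Δ0: clk=1 s1=0 s0=1
  Δ1: clk:1→0
  (1Δ to stable)
t=8 Δ0: clk=0 s1=0 s0=1
  Δ1: clk:0→1
  Δ2: s1:0→1
  Δ3: s0:1→0
  (3Δ to stable)
t=9 Δ0: clk=1 s1=1 s0=0
  Δ1: clk:1→0
  (1Δ to stable)
t=10 Δ0: clk=0 s1=1 s0=0
  Δ1: clk:0→1
  Δ2: s1:1→0
  Δ3: s0:0→1
  (3Δ to stable)
t=11 Δ0: clk=1 s1=0 s0=1
  Δ1: clk:1→0
  (1Δ to stable)
t=12 Δ0: clk=0 s1=0 s0=1
  Δ1: clk:0→1
  Δ2: s1:0→1
  Δ3: s0:1→0
  (3Δ to stable)
t=13 Δ0: clk=1 s1=1 s0=0
  Δ1: clk:1→0
  (1Δ to stable)
t=14 Δ0: clk=0 s1=1 s0=0
  Δ1: clk:0→1
  Δ2: s1:1→0
  Δ3: s0:0→1
  (3Δ to stable)
t=15 Δ0: clk=1 s1=0 s0=1
  Δ1: clk:1→0
  (1Δ to stable)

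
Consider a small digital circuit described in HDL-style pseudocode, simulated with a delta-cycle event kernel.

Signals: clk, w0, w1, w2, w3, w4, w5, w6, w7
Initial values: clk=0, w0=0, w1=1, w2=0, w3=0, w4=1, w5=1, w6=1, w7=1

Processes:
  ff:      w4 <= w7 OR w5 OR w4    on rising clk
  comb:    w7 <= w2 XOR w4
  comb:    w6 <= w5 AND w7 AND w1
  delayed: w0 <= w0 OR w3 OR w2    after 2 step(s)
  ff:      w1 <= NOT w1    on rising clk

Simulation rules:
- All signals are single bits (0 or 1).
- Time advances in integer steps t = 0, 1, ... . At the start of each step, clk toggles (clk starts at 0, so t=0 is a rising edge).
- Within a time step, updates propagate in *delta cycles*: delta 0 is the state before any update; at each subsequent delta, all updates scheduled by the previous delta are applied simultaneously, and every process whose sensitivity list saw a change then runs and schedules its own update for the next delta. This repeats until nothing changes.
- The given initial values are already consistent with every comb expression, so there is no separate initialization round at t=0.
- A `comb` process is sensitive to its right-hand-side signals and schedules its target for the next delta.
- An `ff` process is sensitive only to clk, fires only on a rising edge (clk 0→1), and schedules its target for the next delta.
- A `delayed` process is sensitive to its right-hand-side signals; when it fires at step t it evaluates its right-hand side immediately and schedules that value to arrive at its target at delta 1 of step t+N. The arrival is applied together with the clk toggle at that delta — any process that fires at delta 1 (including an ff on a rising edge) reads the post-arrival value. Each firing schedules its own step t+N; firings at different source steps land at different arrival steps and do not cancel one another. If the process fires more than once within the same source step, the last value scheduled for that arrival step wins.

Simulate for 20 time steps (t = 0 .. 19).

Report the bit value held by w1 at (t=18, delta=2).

t0.Δ0 w1=1 w4=1 w5=1 w2=0 w6=1 w3=0 clk=0 w0=0 w7=1
t0.Δ1 w1=1 w4=1 w5=1 w2=0 w6=1 w3=0 clk=1 w0=0 w7=1
t0.Δ2 w1=0 w4=1 w5=1 w2=0 w6=1 w3=0 clk=1 w0=0 w7=1
t0.Δ3 w1=0 w4=1 w5=1 w2=0 w6=0 w3=0 clk=1 w0=0 w7=1
t1.Δ0 w1=0 w4=1 w5=1 w2=0 w6=0 w3=0 clk=1 w0=0 w7=1
t1.Δ1 w1=0 w4=1 w5=1 w2=0 w6=0 w3=0 clk=0 w0=0 w7=1
t2.Δ0 w1=0 w4=1 w5=1 w2=0 w6=0 w3=0 clk=0 w0=0 w7=1
t2.Δ1 w1=0 w4=1 w5=1 w2=0 w6=0 w3=0 clk=1 w0=0 w7=1
t2.Δ2 w1=1 w4=1 w5=1 w2=0 w6=0 w3=0 clk=1 w0=0 w7=1
t2.Δ3 w1=1 w4=1 w5=1 w2=0 w6=1 w3=0 clk=1 w0=0 w7=1
t3.Δ0 w1=1 w4=1 w5=1 w2=0 w6=1 w3=0 clk=1 w0=0 w7=1
t3.Δ1 w1=1 w4=1 w5=1 w2=0 w6=1 w3=0 clk=0 w0=0 w7=1
t4.Δ0 w1=1 w4=1 w5=1 w2=0 w6=1 w3=0 clk=0 w0=0 w7=1
t4.Δ1 w1=1 w4=1 w5=1 w2=0 w6=1 w3=0 clk=1 w0=0 w7=1
t4.Δ2 w1=0 w4=1 w5=1 w2=0 w6=1 w3=0 clk=1 w0=0 w7=1
t4.Δ3 w1=0 w4=1 w5=1 w2=0 w6=0 w3=0 clk=1 w0=0 w7=1
t5.Δ0 w1=0 w4=1 w5=1 w2=0 w6=0 w3=0 clk=1 w0=0 w7=1
t5.Δ1 w1=0 w4=1 w5=1 w2=0 w6=0 w3=0 clk=0 w0=0 w7=1
t6.Δ0 w1=0 w4=1 w5=1 w2=0 w6=0 w3=0 clk=0 w0=0 w7=1
t6.Δ1 w1=0 w4=1 w5=1 w2=0 w6=0 w3=0 clk=1 w0=0 w7=1
t6.Δ2 w1=1 w4=1 w5=1 w2=0 w6=0 w3=0 clk=1 w0=0 w7=1
t6.Δ3 w1=1 w4=1 w5=1 w2=0 w6=1 w3=0 clk=1 w0=0 w7=1
t7.Δ0 w1=1 w4=1 w5=1 w2=0 w6=1 w3=0 clk=1 w0=0 w7=1
t7.Δ1 w1=1 w4=1 w5=1 w2=0 w6=1 w3=0 clk=0 w0=0 w7=1
t8.Δ0 w1=1 w4=1 w5=1 w2=0 w6=1 w3=0 clk=0 w0=0 w7=1
t8.Δ1 w1=1 w4=1 w5=1 w2=0 w6=1 w3=0 clk=1 w0=0 w7=1
t8.Δ2 w1=0 w4=1 w5=1 w2=0 w6=1 w3=0 clk=1 w0=0 w7=1
t8.Δ3 w1=0 w4=1 w5=1 w2=0 w6=0 w3=0 clk=1 w0=0 w7=1
t9.Δ0 w1=0 w4=1 w5=1 w2=0 w6=0 w3=0 clk=1 w0=0 w7=1
t9.Δ1 w1=0 w4=1 w5=1 w2=0 w6=0 w3=0 clk=0 w0=0 w7=1
t10.Δ0 w1=0 w4=1 w5=1 w2=0 w6=0 w3=0 clk=0 w0=0 w7=1
t10.Δ1 w1=0 w4=1 w5=1 w2=0 w6=0 w3=0 clk=1 w0=0 w7=1
t10.Δ2 w1=1 w4=1 w5=1 w2=0 w6=0 w3=0 clk=1 w0=0 w7=1
t10.Δ3 w1=1 w4=1 w5=1 w2=0 w6=1 w3=0 clk=1 w0=0 w7=1
t11.Δ0 w1=1 w4=1 w5=1 w2=0 w6=1 w3=0 clk=1 w0=0 w7=1
t11.Δ1 w1=1 w4=1 w5=1 w2=0 w6=1 w3=0 clk=0 w0=0 w7=1
t12.Δ0 w1=1 w4=1 w5=1 w2=0 w6=1 w3=0 clk=0 w0=0 w7=1
t12.Δ1 w1=1 w4=1 w5=1 w2=0 w6=1 w3=0 clk=1 w0=0 w7=1
t12.Δ2 w1=0 w4=1 w5=1 w2=0 w6=1 w3=0 clk=1 w0=0 w7=1
t12.Δ3 w1=0 w4=1 w5=1 w2=0 w6=0 w3=0 clk=1 w0=0 w7=1
t13.Δ0 w1=0 w4=1 w5=1 w2=0 w6=0 w3=0 clk=1 w0=0 w7=1
t13.Δ1 w1=0 w4=1 w5=1 w2=0 w6=0 w3=0 clk=0 w0=0 w7=1
t14.Δ0 w1=0 w4=1 w5=1 w2=0 w6=0 w3=0 clk=0 w0=0 w7=1
t14.Δ1 w1=0 w4=1 w5=1 w2=0 w6=0 w3=0 clk=1 w0=0 w7=1
t14.Δ2 w1=1 w4=1 w5=1 w2=0 w6=0 w3=0 clk=1 w0=0 w7=1
t14.Δ3 w1=1 w4=1 w5=1 w2=0 w6=1 w3=0 clk=1 w0=0 w7=1
t15.Δ0 w1=1 w4=1 w5=1 w2=0 w6=1 w3=0 clk=1 w0=0 w7=1
t15.Δ1 w1=1 w4=1 w5=1 w2=0 w6=1 w3=0 clk=0 w0=0 w7=1
t16.Δ0 w1=1 w4=1 w5=1 w2=0 w6=1 w3=0 clk=0 w0=0 w7=1
t16.Δ1 w1=1 w4=1 w5=1 w2=0 w6=1 w3=0 clk=1 w0=0 w7=1
t16.Δ2 w1=0 w4=1 w5=1 w2=0 w6=1 w3=0 clk=1 w0=0 w7=1
t16.Δ3 w1=0 w4=1 w5=1 w2=0 w6=0 w3=0 clk=1 w0=0 w7=1
t17.Δ0 w1=0 w4=1 w5=1 w2=0 w6=0 w3=0 clk=1 w0=0 w7=1
t17.Δ1 w1=0 w4=1 w5=1 w2=0 w6=0 w3=0 clk=0 w0=0 w7=1
t18.Δ0 w1=0 w4=1 w5=1 w2=0 w6=0 w3=0 clk=0 w0=0 w7=1
t18.Δ1 w1=0 w4=1 w5=1 w2=0 w6=0 w3=0 clk=1 w0=0 w7=1
t18.Δ2 w1=1 w4=1 w5=1 w2=0 w6=0 w3=0 clk=1 w0=0 w7=1
t18.Δ3 w1=1 w4=1 w5=1 w2=0 w6=1 w3=0 clk=1 w0=0 w7=1
t19.Δ0 w1=1 w4=1 w5=1 w2=0 w6=1 w3=0 clk=1 w0=0 w7=1
t19.Δ1 w1=1 w4=1 w5=1 w2=0 w6=1 w3=0 clk=0 w0=0 w7=1

1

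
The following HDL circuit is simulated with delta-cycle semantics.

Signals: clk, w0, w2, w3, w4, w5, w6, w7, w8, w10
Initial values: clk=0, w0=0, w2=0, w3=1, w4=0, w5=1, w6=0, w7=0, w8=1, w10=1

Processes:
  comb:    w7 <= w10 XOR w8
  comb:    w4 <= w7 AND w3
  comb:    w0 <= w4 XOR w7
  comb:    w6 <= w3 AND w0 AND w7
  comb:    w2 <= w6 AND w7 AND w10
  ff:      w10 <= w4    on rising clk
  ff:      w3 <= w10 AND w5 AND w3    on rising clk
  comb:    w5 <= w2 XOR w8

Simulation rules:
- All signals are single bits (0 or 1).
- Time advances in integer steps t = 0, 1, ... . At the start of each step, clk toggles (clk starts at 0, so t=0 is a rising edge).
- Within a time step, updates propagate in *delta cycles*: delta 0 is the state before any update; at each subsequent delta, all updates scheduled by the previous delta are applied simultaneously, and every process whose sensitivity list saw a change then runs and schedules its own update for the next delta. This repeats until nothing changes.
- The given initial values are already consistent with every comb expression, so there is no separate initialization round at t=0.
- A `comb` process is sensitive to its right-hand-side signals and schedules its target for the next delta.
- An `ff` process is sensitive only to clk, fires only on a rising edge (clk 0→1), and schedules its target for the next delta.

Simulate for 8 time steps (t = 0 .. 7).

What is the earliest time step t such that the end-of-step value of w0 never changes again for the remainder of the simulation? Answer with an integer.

4

[bits: w5,w2,w3,clk,w8,w0,w10,w6,w4,w7]
t=0: Δ0=1010101000 Δ1=1011101000 Δ2=1011100000 Δ3=1011100001 Δ4=1011110011 Δ5=1011100111 Δ6=1011100011 | 6Δ
t=1: Δ0=1011100011 Δ1=1010100011 | 1Δ
t=2: Δ0=1010100011 Δ1=1011100011 Δ2=1001101011 Δ3=1001101000 | 3Δ
t=3: Δ0=1001101000 Δ1=1000101000 | 1Δ
t=4: Δ0=1000101000 Δ1=1001101000 Δ2=1001100000 Δ3=1001100001 Δ4=1001110001 | 4Δ
t=5: Δ0=1001110001 Δ1=1000110001 | 1Δ
t=6: Δ0=1000110001 Δ1=1001110001 | 1Δ
t=7: Δ0=1001110001 Δ1=1000110001 | 1Δ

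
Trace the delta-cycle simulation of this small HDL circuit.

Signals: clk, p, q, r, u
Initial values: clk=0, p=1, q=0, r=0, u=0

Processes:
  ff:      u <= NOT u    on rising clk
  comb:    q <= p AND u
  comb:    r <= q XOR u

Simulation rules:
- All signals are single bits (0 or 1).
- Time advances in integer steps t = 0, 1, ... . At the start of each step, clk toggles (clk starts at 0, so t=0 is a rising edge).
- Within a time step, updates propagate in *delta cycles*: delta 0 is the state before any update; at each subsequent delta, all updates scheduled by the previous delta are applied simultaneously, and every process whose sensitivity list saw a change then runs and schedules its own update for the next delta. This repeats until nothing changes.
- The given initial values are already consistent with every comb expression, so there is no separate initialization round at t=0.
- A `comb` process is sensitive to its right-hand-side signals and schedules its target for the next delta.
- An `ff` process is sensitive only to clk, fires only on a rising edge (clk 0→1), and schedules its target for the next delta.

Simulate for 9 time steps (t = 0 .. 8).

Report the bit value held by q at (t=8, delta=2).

0

t=0 Δ0: clk=0 u=0 q=0 p=1 r=0
  Δ1: clk:0→1
  Δ2: u:0→1
  Δ3: q:0→1, r:0→1
  Δ4: r:1→0
  (4Δ to stable)
t=1 Δ0: clk=1 u=1 q=1 p=1 r=0
  Δ1: clk:1→0
  (1Δ to stable)
t=2 Δ0: clk=0 u=1 q=1 p=1 r=0
  Δ1: clk:0→1
  Δ2: u:1→0
  Δ3: q:1→0, r:0→1
  Δ4: r:1→0
  (4Δ to stable)
t=3 Δ0: clk=1 u=0 q=0 p=1 r=0
  Δ1: clk:1→0
  (1Δ to stable)
t=4 Δ0: clk=0 u=0 q=0 p=1 r=0
  Δ1: clk:0→1
  Δ2: u:0→1
  Δ3: q:0→1, r:0→1
  Δ4: r:1→0
  (4Δ to stable)
t=5 Δ0: clk=1 u=1 q=1 p=1 r=0
  Δ1: clk:1→0
  (1Δ to stable)
t=6 Δ0: clk=0 u=1 q=1 p=1 r=0
  Δ1: clk:0→1
  Δ2: u:1→0
  Δ3: q:1→0, r:0→1
  Δ4: r:1→0
  (4Δ to stable)
t=7 Δ0: clk=1 u=0 q=0 p=1 r=0
  Δ1: clk:1→0
  (1Δ to stable)
t=8 Δ0: clk=0 u=0 q=0 p=1 r=0
  Δ1: clk:0→1
  Δ2: u:0→1
  Δ3: q:0→1, r:0→1
  Δ4: r:1→0
  (4Δ to stable)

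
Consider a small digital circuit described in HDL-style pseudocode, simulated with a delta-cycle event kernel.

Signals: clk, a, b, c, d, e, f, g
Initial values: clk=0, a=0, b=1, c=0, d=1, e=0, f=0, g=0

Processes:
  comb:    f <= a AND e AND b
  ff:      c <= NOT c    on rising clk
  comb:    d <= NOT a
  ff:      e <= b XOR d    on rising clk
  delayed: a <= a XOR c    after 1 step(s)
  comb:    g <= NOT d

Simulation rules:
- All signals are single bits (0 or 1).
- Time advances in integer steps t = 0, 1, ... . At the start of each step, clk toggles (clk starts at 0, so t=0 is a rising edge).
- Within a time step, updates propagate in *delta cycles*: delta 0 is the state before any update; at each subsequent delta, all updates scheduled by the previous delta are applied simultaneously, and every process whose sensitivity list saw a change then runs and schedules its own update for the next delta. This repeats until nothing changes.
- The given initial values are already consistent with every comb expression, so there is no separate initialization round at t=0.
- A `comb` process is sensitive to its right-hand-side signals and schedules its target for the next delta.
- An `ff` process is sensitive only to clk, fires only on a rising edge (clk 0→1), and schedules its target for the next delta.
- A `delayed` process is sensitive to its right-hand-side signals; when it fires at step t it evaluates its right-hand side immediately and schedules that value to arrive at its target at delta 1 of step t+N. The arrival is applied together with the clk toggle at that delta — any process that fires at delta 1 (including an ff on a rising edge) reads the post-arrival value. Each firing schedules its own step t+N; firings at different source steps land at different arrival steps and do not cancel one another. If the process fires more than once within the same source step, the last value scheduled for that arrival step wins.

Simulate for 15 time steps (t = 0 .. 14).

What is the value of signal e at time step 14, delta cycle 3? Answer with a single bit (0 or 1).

[bits: d,c,clk,g,e,f,a,b]
t=0: Δ0=10000001 Δ1=10100001 Δ2=11100001 | 2Δ
t=1: Δ0=11100001 Δ1=11000011 Δ2=01000011 Δ3=01010011 | 3Δ
t=2: Δ0=01010011 Δ1=01110001 Δ2=10111001 Δ3=10101001 | 3Δ
t=3: Δ0=10101001 Δ1=10001001 | 1Δ
t=4: Δ0=10001001 Δ1=10101001 Δ2=11100001 | 2Δ
t=5: Δ0=11100001 Δ1=11000011 Δ2=01000011 Δ3=01010011 | 3Δ
t=6: Δ0=01010011 Δ1=01110001 Δ2=10111001 Δ3=10101001 | 3Δ
t=7: Δ0=10101001 Δ1=10001001 | 1Δ
t=8: Δ0=10001001 Δ1=10101001 Δ2=11100001 | 2Δ
t=9: Δ0=11100001 Δ1=11000011 Δ2=01000011 Δ3=01010011 | 3Δ
t=10: Δ0=01010011 Δ1=01110001 Δ2=10111001 Δ3=10101001 | 3Δ
t=11: Δ0=10101001 Δ1=10001001 | 1Δ
t=12: Δ0=10001001 Δ1=10101001 Δ2=11100001 | 2Δ
t=13: Δ0=11100001 Δ1=11000011 Δ2=01000011 Δ3=01010011 | 3Δ
t=14: Δ0=01010011 Δ1=01110001 Δ2=10111001 Δ3=10101001 | 3Δ

1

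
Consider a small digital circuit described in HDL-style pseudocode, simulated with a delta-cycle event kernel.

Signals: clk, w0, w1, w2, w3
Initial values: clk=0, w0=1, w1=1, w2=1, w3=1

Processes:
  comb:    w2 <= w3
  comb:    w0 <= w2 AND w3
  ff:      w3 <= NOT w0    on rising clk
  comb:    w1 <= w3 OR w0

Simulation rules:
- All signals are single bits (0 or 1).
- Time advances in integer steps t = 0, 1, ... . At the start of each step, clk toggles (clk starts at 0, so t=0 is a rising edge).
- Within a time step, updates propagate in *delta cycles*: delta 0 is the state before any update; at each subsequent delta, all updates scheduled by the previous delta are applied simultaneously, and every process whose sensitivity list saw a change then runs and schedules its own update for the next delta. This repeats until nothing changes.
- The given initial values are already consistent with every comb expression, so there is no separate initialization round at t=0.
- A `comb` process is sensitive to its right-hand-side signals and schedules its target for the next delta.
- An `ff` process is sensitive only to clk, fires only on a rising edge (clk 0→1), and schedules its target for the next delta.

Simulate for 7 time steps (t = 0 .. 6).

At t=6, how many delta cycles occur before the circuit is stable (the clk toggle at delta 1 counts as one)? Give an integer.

4

[bits: w2,w1,w3,clk,w0]
t=0: Δ0=11101 Δ1=11111 Δ2=11011 Δ3=01010 Δ4=00010 | 4Δ
t=1: Δ0=00010 Δ1=00000 | 1Δ
t=2: Δ0=00000 Δ1=00010 Δ2=00110 Δ3=11110 Δ4=11111 | 4Δ
t=3: Δ0=11111 Δ1=11101 | 1Δ
t=4: Δ0=11101 Δ1=11111 Δ2=11011 Δ3=01010 Δ4=00010 | 4Δ
t=5: Δ0=00010 Δ1=00000 | 1Δ
t=6: Δ0=00000 Δ1=00010 Δ2=00110 Δ3=11110 Δ4=11111 | 4Δ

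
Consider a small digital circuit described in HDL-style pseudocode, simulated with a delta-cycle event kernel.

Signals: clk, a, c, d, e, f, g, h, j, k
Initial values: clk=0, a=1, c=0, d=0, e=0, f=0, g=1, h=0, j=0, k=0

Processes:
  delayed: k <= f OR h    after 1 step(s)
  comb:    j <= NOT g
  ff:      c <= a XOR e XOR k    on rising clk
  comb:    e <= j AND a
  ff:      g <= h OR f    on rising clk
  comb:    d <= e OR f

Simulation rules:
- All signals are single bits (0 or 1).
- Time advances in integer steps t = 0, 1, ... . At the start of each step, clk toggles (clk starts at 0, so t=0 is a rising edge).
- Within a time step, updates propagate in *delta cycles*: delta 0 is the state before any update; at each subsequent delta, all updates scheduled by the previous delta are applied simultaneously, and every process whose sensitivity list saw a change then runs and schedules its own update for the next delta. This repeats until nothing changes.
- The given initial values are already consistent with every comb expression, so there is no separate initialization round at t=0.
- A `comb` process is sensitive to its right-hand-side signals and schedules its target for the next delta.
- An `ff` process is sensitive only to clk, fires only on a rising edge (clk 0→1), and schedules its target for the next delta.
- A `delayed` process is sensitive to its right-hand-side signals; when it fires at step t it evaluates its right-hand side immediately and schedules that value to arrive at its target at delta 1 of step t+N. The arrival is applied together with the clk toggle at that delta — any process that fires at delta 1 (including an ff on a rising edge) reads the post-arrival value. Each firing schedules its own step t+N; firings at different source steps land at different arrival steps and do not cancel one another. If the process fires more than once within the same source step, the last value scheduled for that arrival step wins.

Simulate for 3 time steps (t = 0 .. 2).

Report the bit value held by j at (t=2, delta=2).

[bits: c,d,j,f,e,h,a,k,clk,g]
t=0: Δ0=0000001001 Δ1=0000001011 Δ2=1000001010 Δ3=1010001010 Δ4=1010101010 Δ5=1110101010 | 5Δ
t=1: Δ0=1110101010 Δ1=1110101000 | 1Δ
t=2: Δ0=1110101000 Δ1=1110101010 Δ2=0110101010 | 2Δ

1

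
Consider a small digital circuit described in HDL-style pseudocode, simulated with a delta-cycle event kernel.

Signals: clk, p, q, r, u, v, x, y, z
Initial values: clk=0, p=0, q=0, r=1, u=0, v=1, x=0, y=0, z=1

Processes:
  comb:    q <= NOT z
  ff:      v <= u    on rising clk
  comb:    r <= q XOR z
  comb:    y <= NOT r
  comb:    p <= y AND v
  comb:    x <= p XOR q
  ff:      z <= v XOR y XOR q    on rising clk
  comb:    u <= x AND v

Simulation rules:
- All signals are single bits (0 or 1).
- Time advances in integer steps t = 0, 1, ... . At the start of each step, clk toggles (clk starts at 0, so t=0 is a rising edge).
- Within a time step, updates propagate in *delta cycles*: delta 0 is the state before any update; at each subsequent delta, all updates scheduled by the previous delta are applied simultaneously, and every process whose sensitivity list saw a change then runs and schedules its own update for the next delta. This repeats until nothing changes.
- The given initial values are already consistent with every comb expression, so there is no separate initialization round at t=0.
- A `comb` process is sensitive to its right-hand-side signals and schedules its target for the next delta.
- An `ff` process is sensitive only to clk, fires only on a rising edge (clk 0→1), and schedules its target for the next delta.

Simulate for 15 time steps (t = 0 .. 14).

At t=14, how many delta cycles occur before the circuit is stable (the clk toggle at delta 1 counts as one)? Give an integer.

5

[bits: x,y,p,v,q,clk,z,u,r]
t=0: Δ0=000100101 Δ1=000101101 Δ2=000001101 | 2Δ
t=1: Δ0=000001101 Δ1=000000101 | 1Δ
t=2: Δ0=000000101 Δ1=000001101 Δ2=000001001 Δ3=000011000 Δ4=110011001 Δ5=100011001 | 5Δ
t=3: Δ0=100011001 Δ1=100010001 | 1Δ
t=4: Δ0=100010001 Δ1=100011001 Δ2=100011101 Δ3=100001100 Δ4=010001101 Δ5=000001101 | 5Δ
t=5: Δ0=000001101 Δ1=000000101 | 1Δ
t=6: Δ0=000000101 Δ1=000001101 Δ2=000001001 Δ3=000011000 Δ4=110011001 Δ5=100011001 | 5Δ
t=7: Δ0=100011001 Δ1=100010001 | 1Δ
t=8: Δ0=100010001 Δ1=100011001 Δ2=100011101 Δ3=100001100 Δ4=010001101 Δ5=000001101 | 5Δ
t=9: Δ0=000001101 Δ1=000000101 | 1Δ
t=10: Δ0=000000101 Δ1=000001101 Δ2=000001001 Δ3=000011000 Δ4=110011001 Δ5=100011001 | 5Δ
t=11: Δ0=100011001 Δ1=100010001 | 1Δ
t=12: Δ0=100010001 Δ1=100011001 Δ2=100011101 Δ3=100001100 Δ4=010001101 Δ5=000001101 | 5Δ
t=13: Δ0=000001101 Δ1=000000101 | 1Δ
t=14: Δ0=000000101 Δ1=000001101 Δ2=000001001 Δ3=000011000 Δ4=110011001 Δ5=100011001 | 5Δ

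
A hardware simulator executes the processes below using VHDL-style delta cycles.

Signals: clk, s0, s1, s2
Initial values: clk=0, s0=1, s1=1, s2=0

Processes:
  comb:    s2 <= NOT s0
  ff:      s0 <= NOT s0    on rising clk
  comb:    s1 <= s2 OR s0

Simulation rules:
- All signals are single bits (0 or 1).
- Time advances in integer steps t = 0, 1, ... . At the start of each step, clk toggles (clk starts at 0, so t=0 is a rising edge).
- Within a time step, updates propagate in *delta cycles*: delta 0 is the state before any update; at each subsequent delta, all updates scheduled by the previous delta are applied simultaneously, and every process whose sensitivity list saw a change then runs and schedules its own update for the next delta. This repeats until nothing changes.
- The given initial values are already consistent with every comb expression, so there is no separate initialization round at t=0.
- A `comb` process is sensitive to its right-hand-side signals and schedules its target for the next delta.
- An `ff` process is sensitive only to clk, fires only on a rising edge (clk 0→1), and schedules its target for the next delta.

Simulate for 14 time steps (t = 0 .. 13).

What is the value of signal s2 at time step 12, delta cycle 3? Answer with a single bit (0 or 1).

[bits: s1,clk,s0,s2]
t=0: Δ0=1010 Δ1=1110 Δ2=1100 Δ3=0101 Δ4=1101 | 4Δ
t=1: Δ0=1101 Δ1=1001 | 1Δ
t=2: Δ0=1001 Δ1=1101 Δ2=1111 Δ3=1110 | 3Δ
t=3: Δ0=1110 Δ1=1010 | 1Δ
t=4: Δ0=1010 Δ1=1110 Δ2=1100 Δ3=0101 Δ4=1101 | 4Δ
t=5: Δ0=1101 Δ1=1001 | 1Δ
t=6: Δ0=1001 Δ1=1101 Δ2=1111 Δ3=1110 | 3Δ
t=7: Δ0=1110 Δ1=1010 | 1Δ
t=8: Δ0=1010 Δ1=1110 Δ2=1100 Δ3=0101 Δ4=1101 | 4Δ
t=9: Δ0=1101 Δ1=1001 | 1Δ
t=10: Δ0=1001 Δ1=1101 Δ2=1111 Δ3=1110 | 3Δ
t=11: Δ0=1110 Δ1=1010 | 1Δ
t=12: Δ0=1010 Δ1=1110 Δ2=1100 Δ3=0101 Δ4=1101 | 4Δ
t=13: Δ0=1101 Δ1=1001 | 1Δ

1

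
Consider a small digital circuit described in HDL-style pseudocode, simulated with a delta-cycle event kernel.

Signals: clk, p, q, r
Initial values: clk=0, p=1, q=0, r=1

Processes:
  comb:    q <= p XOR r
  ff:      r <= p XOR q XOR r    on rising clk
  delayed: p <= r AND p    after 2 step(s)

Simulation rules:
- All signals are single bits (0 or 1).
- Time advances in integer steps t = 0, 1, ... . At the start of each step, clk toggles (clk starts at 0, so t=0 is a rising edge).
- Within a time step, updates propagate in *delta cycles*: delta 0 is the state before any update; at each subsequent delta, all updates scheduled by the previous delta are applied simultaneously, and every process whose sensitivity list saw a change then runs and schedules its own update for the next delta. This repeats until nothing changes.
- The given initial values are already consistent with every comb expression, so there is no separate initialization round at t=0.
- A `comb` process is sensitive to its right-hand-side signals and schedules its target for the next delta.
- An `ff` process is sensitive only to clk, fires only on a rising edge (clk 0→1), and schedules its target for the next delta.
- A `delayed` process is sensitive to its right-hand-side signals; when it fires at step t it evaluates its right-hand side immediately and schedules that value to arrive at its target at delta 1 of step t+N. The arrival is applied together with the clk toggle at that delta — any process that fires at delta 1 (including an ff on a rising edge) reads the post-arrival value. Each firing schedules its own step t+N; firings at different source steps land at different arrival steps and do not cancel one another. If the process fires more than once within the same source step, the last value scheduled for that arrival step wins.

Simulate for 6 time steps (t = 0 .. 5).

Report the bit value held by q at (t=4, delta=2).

1

t=0 Δ0: q=0 p=1 clk=0 r=1
  Δ1: clk:0→1
  Δ2: r:1→0
  Δ3: q:0→1
  (3Δ to stable)
t=1 Δ0: q=1 p=1 clk=1 r=0
  Δ1: clk:1→0
  (1Δ to stable)
t=2 Δ0: q=1 p=1 clk=0 r=0
  Δ1: p:1→0, clk:0→1
  Δ2: q:1→0, r:0→1
  Δ3: q:0→1
  (3Δ to stable)
t=3 Δ0: q=1 p=0 clk=1 r=1
  Δ1: clk:1→0
  (1Δ to stable)
t=4 Δ0: q=1 p=0 clk=0 r=1
  Δ1: clk:0→1
  Δ2: r:1→0
  Δ3: q:1→0
  (3Δ to stable)
t=5 Δ0: q=0 p=0 clk=1 r=0
  Δ1: clk:1→0
  (1Δ to stable)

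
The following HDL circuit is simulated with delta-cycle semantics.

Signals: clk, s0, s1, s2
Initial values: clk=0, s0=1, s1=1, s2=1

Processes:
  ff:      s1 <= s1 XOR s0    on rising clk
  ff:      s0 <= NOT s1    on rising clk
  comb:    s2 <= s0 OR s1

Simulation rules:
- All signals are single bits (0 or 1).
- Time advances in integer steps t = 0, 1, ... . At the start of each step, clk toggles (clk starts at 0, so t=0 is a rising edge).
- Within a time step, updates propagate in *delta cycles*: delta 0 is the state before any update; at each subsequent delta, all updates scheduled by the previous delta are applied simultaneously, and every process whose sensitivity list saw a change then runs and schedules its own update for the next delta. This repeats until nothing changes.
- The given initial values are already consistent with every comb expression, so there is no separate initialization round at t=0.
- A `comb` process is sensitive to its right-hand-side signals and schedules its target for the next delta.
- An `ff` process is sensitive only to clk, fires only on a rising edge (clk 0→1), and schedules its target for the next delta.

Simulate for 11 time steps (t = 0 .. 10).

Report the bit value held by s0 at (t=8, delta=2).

1

t0.Δ0 clk=0 s1=1 s0=1 s2=1
t0.Δ1 clk=1 s1=1 s0=1 s2=1
t0.Δ2 clk=1 s1=0 s0=0 s2=1
t0.Δ3 clk=1 s1=0 s0=0 s2=0
t1.Δ0 clk=1 s1=0 s0=0 s2=0
t1.Δ1 clk=0 s1=0 s0=0 s2=0
t2.Δ0 clk=0 s1=0 s0=0 s2=0
t2.Δ1 clk=1 s1=0 s0=0 s2=0
t2.Δ2 clk=1 s1=0 s0=1 s2=0
t2.Δ3 clk=1 s1=0 s0=1 s2=1
t3.Δ0 clk=1 s1=0 s0=1 s2=1
t3.Δ1 clk=0 s1=0 s0=1 s2=1
t4.Δ0 clk=0 s1=0 s0=1 s2=1
t4.Δ1 clk=1 s1=0 s0=1 s2=1
t4.Δ2 clk=1 s1=1 s0=1 s2=1
t5.Δ0 clk=1 s1=1 s0=1 s2=1
t5.Δ1 clk=0 s1=1 s0=1 s2=1
t6.Δ0 clk=0 s1=1 s0=1 s2=1
t6.Δ1 clk=1 s1=1 s0=1 s2=1
t6.Δ2 clk=1 s1=0 s0=0 s2=1
t6.Δ3 clk=1 s1=0 s0=0 s2=0
t7.Δ0 clk=1 s1=0 s0=0 s2=0
t7.Δ1 clk=0 s1=0 s0=0 s2=0
t8.Δ0 clk=0 s1=0 s0=0 s2=0
t8.Δ1 clk=1 s1=0 s0=0 s2=0
t8.Δ2 clk=1 s1=0 s0=1 s2=0
t8.Δ3 clk=1 s1=0 s0=1 s2=1
t9.Δ0 clk=1 s1=0 s0=1 s2=1
t9.Δ1 clk=0 s1=0 s0=1 s2=1
t10.Δ0 clk=0 s1=0 s0=1 s2=1
t10.Δ1 clk=1 s1=0 s0=1 s2=1
t10.Δ2 clk=1 s1=1 s0=1 s2=1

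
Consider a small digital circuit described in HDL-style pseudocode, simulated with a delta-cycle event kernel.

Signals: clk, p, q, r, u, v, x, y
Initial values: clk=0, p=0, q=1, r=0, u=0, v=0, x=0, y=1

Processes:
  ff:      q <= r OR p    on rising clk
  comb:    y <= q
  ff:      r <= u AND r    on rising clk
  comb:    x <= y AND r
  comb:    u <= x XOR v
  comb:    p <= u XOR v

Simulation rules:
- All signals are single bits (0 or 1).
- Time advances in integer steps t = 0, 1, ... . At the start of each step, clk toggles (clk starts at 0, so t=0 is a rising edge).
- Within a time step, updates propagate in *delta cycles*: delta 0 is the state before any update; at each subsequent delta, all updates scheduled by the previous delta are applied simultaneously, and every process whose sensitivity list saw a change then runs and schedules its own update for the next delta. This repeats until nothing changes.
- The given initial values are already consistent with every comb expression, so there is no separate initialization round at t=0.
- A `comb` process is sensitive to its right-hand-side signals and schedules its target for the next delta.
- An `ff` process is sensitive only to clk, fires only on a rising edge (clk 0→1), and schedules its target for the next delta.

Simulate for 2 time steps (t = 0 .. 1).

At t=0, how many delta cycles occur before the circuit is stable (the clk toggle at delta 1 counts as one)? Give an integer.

t0.Δ0 p=0 r=0 clk=0 v=0 x=0 q=1 y=1 u=0
t0.Δ1 p=0 r=0 clk=1 v=0 x=0 q=1 y=1 u=0
t0.Δ2 p=0 r=0 clk=1 v=0 x=0 q=0 y=1 u=0
t0.Δ3 p=0 r=0 clk=1 v=0 x=0 q=0 y=0 u=0
t1.Δ0 p=0 r=0 clk=1 v=0 x=0 q=0 y=0 u=0
t1.Δ1 p=0 r=0 clk=0 v=0 x=0 q=0 y=0 u=0

3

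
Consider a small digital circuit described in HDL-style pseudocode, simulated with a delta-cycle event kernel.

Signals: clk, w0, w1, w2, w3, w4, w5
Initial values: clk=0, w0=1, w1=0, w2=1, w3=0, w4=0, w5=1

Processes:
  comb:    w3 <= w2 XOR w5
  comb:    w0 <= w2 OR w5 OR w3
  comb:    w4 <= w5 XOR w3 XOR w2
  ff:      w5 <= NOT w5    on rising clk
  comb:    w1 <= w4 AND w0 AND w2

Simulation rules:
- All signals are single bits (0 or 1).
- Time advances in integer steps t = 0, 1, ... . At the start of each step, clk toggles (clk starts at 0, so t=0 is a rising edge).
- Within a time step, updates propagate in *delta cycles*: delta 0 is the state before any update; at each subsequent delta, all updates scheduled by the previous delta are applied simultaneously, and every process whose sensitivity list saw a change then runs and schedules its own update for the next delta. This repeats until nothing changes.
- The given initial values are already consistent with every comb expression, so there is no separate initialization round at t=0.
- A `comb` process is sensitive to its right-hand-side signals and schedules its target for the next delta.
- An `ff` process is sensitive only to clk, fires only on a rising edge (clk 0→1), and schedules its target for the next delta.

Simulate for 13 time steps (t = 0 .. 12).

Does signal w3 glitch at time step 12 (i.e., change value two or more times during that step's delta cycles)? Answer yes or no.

t=0 Δ0: w5=1 w2=1 w0=1 clk=0 w1=0 w3=0 w4=0
  Δ1: clk:0→1
  Δ2: w5:1→0
  Δ3: w3:0→1, w4:0→1
  Δ4: w1:0→1, w4:1→0
  Δ5: w1:1→0
  (5Δ to stable)
t=1 Δ0: w5=0 w2=1 w0=1 clk=1 w1=0 w3=1 w4=0
  Δ1: clk:1→0
  (1Δ to stable)
t=2 Δ0: w5=0 w2=1 w0=1 clk=0 w1=0 w3=1 w4=0
  Δ1: clk:0→1
  Δ2: w5:0→1
  Δ3: w3:1→0, w4:0→1
  Δ4: w1:0→1, w4:1→0
  Δ5: w1:1→0
  (5Δ to stable)
t=3 Δ0: w5=1 w2=1 w0=1 clk=1 w1=0 w3=0 w4=0
  Δ1: clk:1→0
  (1Δ to stable)
t=4 Δ0: w5=1 w2=1 w0=1 clk=0 w1=0 w3=0 w4=0
  Δ1: clk:0→1
  Δ2: w5:1→0
  Δ3: w3:0→1, w4:0→1
  Δ4: w1:0→1, w4:1→0
  Δ5: w1:1→0
  (5Δ to stable)
t=5 Δ0: w5=0 w2=1 w0=1 clk=1 w1=0 w3=1 w4=0
  Δ1: clk:1→0
  (1Δ to stable)
t=6 Δ0: w5=0 w2=1 w0=1 clk=0 w1=0 w3=1 w4=0
  Δ1: clk:0→1
  Δ2: w5:0→1
  Δ3: w3:1→0, w4:0→1
  Δ4: w1:0→1, w4:1→0
  Δ5: w1:1→0
  (5Δ to stable)
t=7 Δ0: w5=1 w2=1 w0=1 clk=1 w1=0 w3=0 w4=0
  Δ1: clk:1→0
  (1Δ to stable)
t=8 Δ0: w5=1 w2=1 w0=1 clk=0 w1=0 w3=0 w4=0
  Δ1: clk:0→1
  Δ2: w5:1→0
  Δ3: w3:0→1, w4:0→1
  Δ4: w1:0→1, w4:1→0
  Δ5: w1:1→0
  (5Δ to stable)
t=9 Δ0: w5=0 w2=1 w0=1 clk=1 w1=0 w3=1 w4=0
  Δ1: clk:1→0
  (1Δ to stable)
t=10 Δ0: w5=0 w2=1 w0=1 clk=0 w1=0 w3=1 w4=0
  Δ1: clk:0→1
  Δ2: w5:0→1
  Δ3: w3:1→0, w4:0→1
  Δ4: w1:0→1, w4:1→0
  Δ5: w1:1→0
  (5Δ to stable)
t=11 Δ0: w5=1 w2=1 w0=1 clk=1 w1=0 w3=0 w4=0
  Δ1: clk:1→0
  (1Δ to stable)
t=12 Δ0: w5=1 w2=1 w0=1 clk=0 w1=0 w3=0 w4=0
  Δ1: clk:0→1
  Δ2: w5:1→0
  Δ3: w3:0→1, w4:0→1
  Δ4: w1:0→1, w4:1→0
  Δ5: w1:1→0
  (5Δ to stable)

no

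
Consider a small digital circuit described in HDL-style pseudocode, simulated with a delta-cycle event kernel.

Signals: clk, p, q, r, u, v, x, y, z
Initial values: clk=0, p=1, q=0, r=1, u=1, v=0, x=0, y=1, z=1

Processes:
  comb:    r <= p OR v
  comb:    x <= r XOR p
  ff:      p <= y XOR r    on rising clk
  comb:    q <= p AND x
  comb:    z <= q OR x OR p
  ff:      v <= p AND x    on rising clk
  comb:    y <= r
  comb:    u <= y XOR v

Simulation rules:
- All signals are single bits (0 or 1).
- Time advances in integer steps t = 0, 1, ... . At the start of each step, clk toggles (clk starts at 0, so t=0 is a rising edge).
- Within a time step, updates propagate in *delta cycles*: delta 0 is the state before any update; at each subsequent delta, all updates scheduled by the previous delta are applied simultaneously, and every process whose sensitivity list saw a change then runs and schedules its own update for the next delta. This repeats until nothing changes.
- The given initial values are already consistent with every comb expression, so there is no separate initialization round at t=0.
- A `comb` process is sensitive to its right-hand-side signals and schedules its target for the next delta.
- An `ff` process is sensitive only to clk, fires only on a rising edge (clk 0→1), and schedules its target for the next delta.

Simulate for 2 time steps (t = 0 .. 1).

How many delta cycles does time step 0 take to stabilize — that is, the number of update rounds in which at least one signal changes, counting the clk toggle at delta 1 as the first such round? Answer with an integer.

5

[bits: r,u,q,x,y,p,v,clk,z]
t=0: Δ0=110011001 Δ1=110011011 Δ2=110010011 Δ3=010110010 Δ4=010000011 Δ5=000000010 | 5Δ
t=1: Δ0=000000010 Δ1=000000000 | 1Δ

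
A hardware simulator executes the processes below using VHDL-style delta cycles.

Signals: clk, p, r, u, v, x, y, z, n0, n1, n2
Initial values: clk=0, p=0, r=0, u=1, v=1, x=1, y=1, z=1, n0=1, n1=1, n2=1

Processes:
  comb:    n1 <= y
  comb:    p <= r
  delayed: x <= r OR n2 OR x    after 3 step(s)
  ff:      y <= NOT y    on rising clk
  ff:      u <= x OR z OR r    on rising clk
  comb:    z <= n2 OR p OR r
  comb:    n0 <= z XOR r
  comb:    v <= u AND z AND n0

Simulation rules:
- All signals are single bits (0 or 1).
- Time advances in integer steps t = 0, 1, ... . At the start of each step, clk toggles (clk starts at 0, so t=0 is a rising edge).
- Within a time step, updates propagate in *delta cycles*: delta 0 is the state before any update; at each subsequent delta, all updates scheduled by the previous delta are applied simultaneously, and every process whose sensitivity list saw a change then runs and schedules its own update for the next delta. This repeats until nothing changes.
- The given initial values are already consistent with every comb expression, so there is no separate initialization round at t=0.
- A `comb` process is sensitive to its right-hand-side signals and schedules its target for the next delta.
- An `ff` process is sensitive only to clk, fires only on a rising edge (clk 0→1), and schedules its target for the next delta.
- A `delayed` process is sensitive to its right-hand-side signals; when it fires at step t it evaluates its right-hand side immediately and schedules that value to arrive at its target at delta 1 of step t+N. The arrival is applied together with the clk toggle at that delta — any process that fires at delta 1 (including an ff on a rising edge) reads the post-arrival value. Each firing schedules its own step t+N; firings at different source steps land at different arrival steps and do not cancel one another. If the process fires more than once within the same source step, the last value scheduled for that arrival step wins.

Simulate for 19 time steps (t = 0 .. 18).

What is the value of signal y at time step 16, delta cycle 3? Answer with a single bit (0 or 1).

t=0 Δ0: y=1 x=1 z=1 p=0 n2=1 u=1 n0=1 clk=0 r=0 n1=1 v=1
  Δ1: clk:0→1
  Δ2: y:1→0
  Δ3: n1:1→0
  (3Δ to stable)
t=1 Δ0: y=0 x=1 z=1 p=0 n2=1 u=1 n0=1 clk=1 r=0 n1=0 v=1
  Δ1: clk:1→0
  (1Δ to stable)
t=2 Δ0: y=0 x=1 z=1 p=0 n2=1 u=1 n0=1 clk=0 r=0 n1=0 v=1
  Δ1: clk:0→1
  Δ2: y:0→1
  Δ3: n1:0→1
  (3Δ to stable)
t=3 Δ0: y=1 x=1 z=1 p=0 n2=1 u=1 n0=1 clk=1 r=0 n1=1 v=1
  Δ1: clk:1→0
  (1Δ to stable)
t=4 Δ0: y=1 x=1 z=1 p=0 n2=1 u=1 n0=1 clk=0 r=0 n1=1 v=1
  Δ1: clk:0→1
  Δ2: y:1→0
  Δ3: n1:1→0
  (3Δ to stable)
t=5 Δ0: y=0 x=1 z=1 p=0 n2=1 u=1 n0=1 clk=1 r=0 n1=0 v=1
  Δ1: clk:1→0
  (1Δ to stable)
t=6 Δ0: y=0 x=1 z=1 p=0 n2=1 u=1 n0=1 clk=0 r=0 n1=0 v=1
  Δ1: clk:0→1
  Δ2: y:0→1
  Δ3: n1:0→1
  (3Δ to stable)
t=7 Δ0: y=1 x=1 z=1 p=0 n2=1 u=1 n0=1 clk=1 r=0 n1=1 v=1
  Δ1: clk:1→0
  (1Δ to stable)
t=8 Δ0: y=1 x=1 z=1 p=0 n2=1 u=1 n0=1 clk=0 r=0 n1=1 v=1
  Δ1: clk:0→1
  Δ2: y:1→0
  Δ3: n1:1→0
  (3Δ to stable)
t=9 Δ0: y=0 x=1 z=1 p=0 n2=1 u=1 n0=1 clk=1 r=0 n1=0 v=1
  Δ1: clk:1→0
  (1Δ to stable)
t=10 Δ0: y=0 x=1 z=1 p=0 n2=1 u=1 n0=1 clk=0 r=0 n1=0 v=1
  Δ1: clk:0→1
  Δ2: y:0→1
  Δ3: n1:0→1
  (3Δ to stable)
t=11 Δ0: y=1 x=1 z=1 p=0 n2=1 u=1 n0=1 clk=1 r=0 n1=1 v=1
  Δ1: clk:1→0
  (1Δ to stable)
t=12 Δ0: y=1 x=1 z=1 p=0 n2=1 u=1 n0=1 clk=0 r=0 n1=1 v=1
  Δ1: clk:0→1
  Δ2: y:1→0
  Δ3: n1:1→0
  (3Δ to stable)
t=13 Δ0: y=0 x=1 z=1 p=0 n2=1 u=1 n0=1 clk=1 r=0 n1=0 v=1
  Δ1: clk:1→0
  (1Δ to stable)
t=14 Δ0: y=0 x=1 z=1 p=0 n2=1 u=1 n0=1 clk=0 r=0 n1=0 v=1
  Δ1: clk:0→1
  Δ2: y:0→1
  Δ3: n1:0→1
  (3Δ to stable)
t=15 Δ0: y=1 x=1 z=1 p=0 n2=1 u=1 n0=1 clk=1 r=0 n1=1 v=1
  Δ1: clk:1→0
  (1Δ to stable)
t=16 Δ0: y=1 x=1 z=1 p=0 n2=1 u=1 n0=1 clk=0 r=0 n1=1 v=1
  Δ1: clk:0→1
  Δ2: y:1→0
  Δ3: n1:1→0
  (3Δ to stable)
t=17 Δ0: y=0 x=1 z=1 p=0 n2=1 u=1 n0=1 clk=1 r=0 n1=0 v=1
  Δ1: clk:1→0
  (1Δ to stable)
t=18 Δ0: y=0 x=1 z=1 p=0 n2=1 u=1 n0=1 clk=0 r=0 n1=0 v=1
  Δ1: clk:0→1
  Δ2: y:0→1
  Δ3: n1:0→1
  (3Δ to stable)

0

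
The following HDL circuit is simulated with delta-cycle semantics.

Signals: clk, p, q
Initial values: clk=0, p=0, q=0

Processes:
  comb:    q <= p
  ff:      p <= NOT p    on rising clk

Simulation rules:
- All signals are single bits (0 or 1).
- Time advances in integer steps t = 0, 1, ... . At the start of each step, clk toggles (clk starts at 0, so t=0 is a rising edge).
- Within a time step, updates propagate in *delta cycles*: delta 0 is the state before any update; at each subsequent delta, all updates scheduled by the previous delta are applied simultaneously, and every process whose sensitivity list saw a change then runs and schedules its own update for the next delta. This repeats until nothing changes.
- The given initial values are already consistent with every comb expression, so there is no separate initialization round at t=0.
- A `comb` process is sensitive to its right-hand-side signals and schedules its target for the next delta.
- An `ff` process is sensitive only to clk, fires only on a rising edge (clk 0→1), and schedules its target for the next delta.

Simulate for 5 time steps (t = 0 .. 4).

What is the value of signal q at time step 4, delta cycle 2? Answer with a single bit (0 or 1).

t0.Δ0 q=0 clk=0 p=0
t0.Δ1 q=0 clk=1 p=0
t0.Δ2 q=0 clk=1 p=1
t0.Δ3 q=1 clk=1 p=1
t1.Δ0 q=1 clk=1 p=1
t1.Δ1 q=1 clk=0 p=1
t2.Δ0 q=1 clk=0 p=1
t2.Δ1 q=1 clk=1 p=1
t2.Δ2 q=1 clk=1 p=0
t2.Δ3 q=0 clk=1 p=0
t3.Δ0 q=0 clk=1 p=0
t3.Δ1 q=0 clk=0 p=0
t4.Δ0 q=0 clk=0 p=0
t4.Δ1 q=0 clk=1 p=0
t4.Δ2 q=0 clk=1 p=1
t4.Δ3 q=1 clk=1 p=1

0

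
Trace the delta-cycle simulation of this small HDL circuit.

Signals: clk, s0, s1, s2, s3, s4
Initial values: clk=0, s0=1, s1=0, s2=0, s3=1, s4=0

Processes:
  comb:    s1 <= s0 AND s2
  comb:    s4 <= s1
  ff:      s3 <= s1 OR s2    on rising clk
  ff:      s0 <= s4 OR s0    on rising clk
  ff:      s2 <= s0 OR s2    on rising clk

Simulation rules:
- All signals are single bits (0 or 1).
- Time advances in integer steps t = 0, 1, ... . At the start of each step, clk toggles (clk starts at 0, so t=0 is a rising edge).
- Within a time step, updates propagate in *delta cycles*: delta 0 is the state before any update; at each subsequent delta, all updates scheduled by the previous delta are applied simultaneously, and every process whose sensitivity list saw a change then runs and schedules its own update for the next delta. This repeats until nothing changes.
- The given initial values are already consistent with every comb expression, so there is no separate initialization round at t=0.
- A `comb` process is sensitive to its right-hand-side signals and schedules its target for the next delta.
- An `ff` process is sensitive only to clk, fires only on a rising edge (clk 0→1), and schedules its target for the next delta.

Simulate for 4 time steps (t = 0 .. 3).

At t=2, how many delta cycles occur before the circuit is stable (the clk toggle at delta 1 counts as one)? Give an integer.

2

t0.Δ0 s2=0 s0=1 s1=0 s3=1 s4=0 clk=0
t0.Δ1 s2=0 s0=1 s1=0 s3=1 s4=0 clk=1
t0.Δ2 s2=1 s0=1 s1=0 s3=0 s4=0 clk=1
t0.Δ3 s2=1 s0=1 s1=1 s3=0 s4=0 clk=1
t0.Δ4 s2=1 s0=1 s1=1 s3=0 s4=1 clk=1
t1.Δ0 s2=1 s0=1 s1=1 s3=0 s4=1 clk=1
t1.Δ1 s2=1 s0=1 s1=1 s3=0 s4=1 clk=0
t2.Δ0 s2=1 s0=1 s1=1 s3=0 s4=1 clk=0
t2.Δ1 s2=1 s0=1 s1=1 s3=0 s4=1 clk=1
t2.Δ2 s2=1 s0=1 s1=1 s3=1 s4=1 clk=1
t3.Δ0 s2=1 s0=1 s1=1 s3=1 s4=1 clk=1
t3.Δ1 s2=1 s0=1 s1=1 s3=1 s4=1 clk=0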